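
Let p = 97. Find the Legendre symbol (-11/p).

Euler's criterion: (-11/97) ≡ 86^48 (mod 97).
86^2 ≡ 24 (mod 97)
86^4 ≡ 91 (mod 97)
86^8 ≡ 36 (mod 97)
86^16 ≡ 35 (mod 97)
86^32 ≡ 61 (mod 97)
86^48 = 86^(32+16) ≡ 1 (mod 97).
Result is 1, so (-11/97) = 1.

1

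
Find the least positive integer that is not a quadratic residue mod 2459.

(2/2459) = −1, so 2 is the smallest positive non-residue mod 2459.

2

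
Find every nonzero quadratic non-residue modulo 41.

3 6 7 11 12 13 14 15 17 19 22 24 26 27 28 29 30 34 35 38

Square k = 1,…,20 (k and 41−k give the same square):
1²=1, 2²=4, 3²=9, 4²=16, 5²=25, 6²=36, 7²≡8, 8²≡23, 9²≡40, 10²≡18, 11²≡39, 12²≡21, 13²≡5, 14²≡32, 15²≡20, 16²≡10, 17²≡2, 18²≡37, 19²≡33, 20²≡31 (mod 41).
The residues are {1, 2, 4, 5, 8, 9, 10, 16, 18, 20, 21, 23, 25, 31, 32, 33, 36, 37, 39, 40}; the non-residues are the remaining 20 nonzero classes.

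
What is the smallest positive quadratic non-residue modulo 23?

(2/23) = +1, so 2 is a residue.
(3/23) = +1, so 3 is a residue.
(4/23) = +1, so 4 is a residue.
(5/23) = −1, so 5 is the smallest positive non-residue mod 23.

5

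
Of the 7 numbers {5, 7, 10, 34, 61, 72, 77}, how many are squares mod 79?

(5/79) = +1 → QR.
(7/79) = -1 → non-residue.
(10/79) = +1 → QR.
(34/79) = -1 → non-residue.
(61/79) = -1 → non-residue.
(72/79) = +1 → QR.
(77/79) = -1 → non-residue.
Total quadratic residues among the 7: 3.

3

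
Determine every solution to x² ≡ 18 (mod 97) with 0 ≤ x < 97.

97 ≡ 1 (mod 4), so we find a root by search.
Trying successive values, 42² = 1764 ≡ 18 (mod 97). The other root is 97 − 42 = 55.

42, 55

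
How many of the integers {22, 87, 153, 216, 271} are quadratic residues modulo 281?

(22/281) = -1 → non-residue.
(87/281) = -1 → non-residue.
(153/281) = +1 → QR.
(216/281) = -1 → non-residue.
(271/281) = +1 → QR.
Total quadratic residues among the 5: 2.

2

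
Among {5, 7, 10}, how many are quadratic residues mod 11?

1

(5/11) = +1 → QR.
(7/11) = -1 → non-residue.
(10/11) = -1 → non-residue.
Total quadratic residues among the 3: 1.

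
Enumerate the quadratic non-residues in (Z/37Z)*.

2 5 6 8 13 14 15 17 18 19 20 22 23 24 29 31 32 35

Square k = 1,…,18 (k and 37−k give the same square):
1²=1, 2²=4, 3²=9, 4²=16, 5²=25, 6²=36, 7²≡12, 8²≡27, 9²≡7, 10²≡26, 11²≡10, 12²≡33, 13²≡21, 14²≡11, 15²≡3, 16²≡34, 17²≡30, 18²≡28 (mod 37).
The residues are {1, 3, 4, 7, 9, 10, 11, 12, 16, 21, 25, 26, 27, 28, 30, 33, 34, 36}; the non-residues are the remaining 18 nonzero classes.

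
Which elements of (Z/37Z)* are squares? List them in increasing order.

Square k = 1,…,18 (k and 37−k give the same square):
1²=1, 2²=4, 3²=9, 4²=16, 5²=25, 6²=36, 7²≡12, 8²≡27, 9²≡7, 10²≡26, 11²≡10, 12²≡33, 13²≡21, 14²≡11, 15²≡3, 16²≡34, 17²≡30, 18²≡28 (mod 37).
So the quadratic residues mod 37 are {1, 3, 4, 7, 9, 10, 11, 12, 16, 21, 25, 26, 27, 28, 30, 33, 34, 36}.

1,3,4,7,9,10,11,12,16,21,25,26,27,28,30,33,34,36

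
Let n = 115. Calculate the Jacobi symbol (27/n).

-1

Reciprocity: 27 ≡ 3 and 115 ≡ 3 (mod 4), so (27/115) = −(115/27).
Reduce top mod 27: now compute (7/27).
Reciprocity: 7 ≡ 3 and 27 ≡ 3 (mod 4), so (7/27) = −(27/7).
Reduce top mod 7: now compute (6/7).
Pull out 2: since 7 ≡ 7 (mod 8), (2/7) = +1.
Reciprocity: 3 ≡ 3 and 7 ≡ 3 (mod 4), so (3/7) = −(7/3).
Reduce top mod 3: now compute (1/3).
Reached (1/3) = 1. Collecting the sign flips along the way, the symbol is -1.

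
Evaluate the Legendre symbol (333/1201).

-1

Reciprocity: 333 ≡ 1 and 1201 ≡ 1 (mod 4), so (333/1201) = +(1201/333).
Reduce top mod 333: now compute (202/333).
Pull out 2: since 333 ≡ 5 (mod 8), (2/333) = -1.
Reciprocity: 101 ≡ 1 and 333 ≡ 1 (mod 4), so (101/333) = +(333/101).
Reduce top mod 101: now compute (30/101).
Pull out 2: since 101 ≡ 5 (mod 8), (2/101) = -1.
Reciprocity: 15 ≡ 3 and 101 ≡ 1 (mod 4), so (15/101) = +(101/15).
Reduce top mod 15: now compute (11/15).
Reciprocity: 11 ≡ 3 and 15 ≡ 3 (mod 4), so (11/15) = −(15/11).
Reduce top mod 11: now compute (4/11).
Pull out 2^2: since 11 ≡ 3 (mod 8), (2/11) = -1, so (2/11)^2 = +1.
Reached (1/11) = 1. Collecting the sign flips along the way, the symbol is -1.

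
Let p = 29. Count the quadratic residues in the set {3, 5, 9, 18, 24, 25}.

4

(3/29) = -1 → non-residue.
(5/29) = +1 → QR.
(9/29) = +1 → QR.
(18/29) = -1 → non-residue.
(24/29) = +1 → QR.
(25/29) = +1 → QR.
Total quadratic residues among the 6: 4.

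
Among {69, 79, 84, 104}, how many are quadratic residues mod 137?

1

(69/137) = +1 → QR.
(79/137) = -1 → non-residue.
(84/137) = -1 → non-residue.
(104/137) = -1 → non-residue.
Total quadratic residues among the 4: 1.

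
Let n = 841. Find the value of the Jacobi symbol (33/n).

Reciprocity: 33 ≡ 1 and 841 ≡ 1 (mod 4), so (33/841) = +(841/33).
Reduce top mod 33: now compute (16/33).
Pull out 2^4: since 33 ≡ 1 (mod 8), (2/33) = +1, so (2/33)^4 = +1.
Reached (1/33) = 1. Collecting the sign flips along the way, the symbol is +1.

1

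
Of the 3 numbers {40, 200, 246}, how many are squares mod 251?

(40/251) = -1 → non-residue.
(200/251) = -1 → non-residue.
(246/251) = -1 → non-residue.
Total quadratic residues among the 3: 0.

0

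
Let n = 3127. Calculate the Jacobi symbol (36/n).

1

Pull out 2^2: since 3127 ≡ 7 (mod 8), (2/3127) = +1, so (2/3127)^2 = +1.
Reciprocity: 9 ≡ 1 and 3127 ≡ 3 (mod 4), so (9/3127) = +(3127/9).
Reduce top mod 9: now compute (4/9).
Pull out 2^2: since 9 ≡ 1 (mod 8), (2/9) = +1, so (2/9)^2 = +1.
Reached (1/9) = 1. Collecting the sign flips along the way, the symbol is +1.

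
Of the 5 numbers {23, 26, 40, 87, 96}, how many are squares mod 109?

2

(23/109) = -1 → non-residue.
(26/109) = +1 → QR.
(40/109) = -1 → non-residue.
(87/109) = +1 → QR.
(96/109) = -1 → non-residue.
Total quadratic residues among the 5: 2.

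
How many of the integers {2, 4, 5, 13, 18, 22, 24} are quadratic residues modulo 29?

5

(2/29) = -1 → non-residue.
(4/29) = +1 → QR.
(5/29) = +1 → QR.
(13/29) = +1 → QR.
(18/29) = -1 → non-residue.
(22/29) = +1 → QR.
(24/29) = +1 → QR.
Total quadratic residues among the 7: 5.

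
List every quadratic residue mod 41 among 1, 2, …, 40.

Square k = 1,…,20 (k and 41−k give the same square):
1²=1, 2²=4, 3²=9, 4²=16, 5²=25, 6²=36, 7²≡8, 8²≡23, 9²≡40, 10²≡18, 11²≡39, 12²≡21, 13²≡5, 14²≡32, 15²≡20, 16²≡10, 17²≡2, 18²≡37, 19²≡33, 20²≡31 (mod 41).
So the quadratic residues mod 41 are {1, 2, 4, 5, 8, 9, 10, 16, 18, 20, 21, 23, 25, 31, 32, 33, 36, 37, 39, 40}.

1, 2, 4, 5, 8, 9, 10, 16, 18, 20, 21, 23, 25, 31, 32, 33, 36, 37, 39, 40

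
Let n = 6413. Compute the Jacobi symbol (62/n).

Pull out 2: since 6413 ≡ 5 (mod 8), (2/6413) = -1.
Reciprocity: 31 ≡ 3 and 6413 ≡ 1 (mod 4), so (31/6413) = +(6413/31).
Reduce top mod 31: now compute (27/31).
Reciprocity: 27 ≡ 3 and 31 ≡ 3 (mod 4), so (27/31) = −(31/27).
Reduce top mod 27: now compute (4/27).
Pull out 2^2: since 27 ≡ 3 (mod 8), (2/27) = -1, so (2/27)^2 = +1.
Reached (1/27) = 1. Collecting the sign flips along the way, the symbol is +1.

1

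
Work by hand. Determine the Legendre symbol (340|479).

Pull out 2^2: since 479 ≡ 7 (mod 8), (2/479) = +1, so (2/479)^2 = +1.
Reciprocity: 85 ≡ 1 and 479 ≡ 3 (mod 4), so (85/479) = +(479/85).
Reduce top mod 85: now compute (54/85).
Pull out 2: since 85 ≡ 5 (mod 8), (2/85) = -1.
Reciprocity: 27 ≡ 3 and 85 ≡ 1 (mod 4), so (27/85) = +(85/27).
Reduce top mod 27: now compute (4/27).
Pull out 2^2: since 27 ≡ 3 (mod 8), (2/27) = -1, so (2/27)^2 = +1.
Reached (1/27) = 1. Collecting the sign flips along the way, the symbol is -1.

-1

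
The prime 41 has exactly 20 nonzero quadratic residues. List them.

Square k = 1,…,20 (k and 41−k give the same square):
1²=1, 2²=4, 3²=9, 4²=16, 5²=25, 6²=36, 7²≡8, 8²≡23, 9²≡40, 10²≡18, 11²≡39, 12²≡21, 13²≡5, 14²≡32, 15²≡20, 16²≡10, 17²≡2, 18²≡37, 19²≡33, 20²≡31 (mod 41).
So the quadratic residues mod 41 are {1, 2, 4, 5, 8, 9, 10, 16, 18, 20, 21, 23, 25, 31, 32, 33, 36, 37, 39, 40}.

1,2,4,5,8,9,10,16,18,20,21,23,25,31,32,33,36,37,39,40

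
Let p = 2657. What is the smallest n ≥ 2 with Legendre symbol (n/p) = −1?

(2/2657) = +1, so 2 is a residue.
(3/2657) = −1, so 3 is the smallest positive non-residue mod 2657.

3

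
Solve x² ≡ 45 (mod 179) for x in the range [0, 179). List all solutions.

89, 90

Since 179 ≡ 3 (mod 4), a square root of 45 is 45^((179+1)/4) = 45^45 mod 179.
Repeated squaring: 45^2≡56, 45^4≡93, 45^8≡57, 45^16≡27, 45^32≡13 (mod 179).
45^45 = 45^(32+8+4+1) ≡ 89 (mod 179).
Check: 89² = 7921 ≡ 45 (mod 179). The two roots are 89 and 90.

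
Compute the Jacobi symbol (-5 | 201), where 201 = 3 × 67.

1

First reduce: -5 ≡ 196 (mod 201).
Pull out 2^2: since 201 ≡ 1 (mod 8), (2/201) = +1, so (2/201)^2 = +1.
Reciprocity: 49 ≡ 1 and 201 ≡ 1 (mod 4), so (49/201) = +(201/49).
Reduce top mod 49: now compute (5/49).
Reciprocity: 5 ≡ 1 and 49 ≡ 1 (mod 4), so (5/49) = +(49/5).
Reduce top mod 5: now compute (4/5).
Pull out 2^2: since 5 ≡ 5 (mod 8), (2/5) = -1, so (2/5)^2 = +1.
Reached (1/5) = 1. Collecting the sign flips along the way, the symbol is +1.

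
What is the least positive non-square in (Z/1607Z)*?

5

(2/1607) = +1, so 2 is a residue.
(3/1607) = +1, so 3 is a residue.
(4/1607) = +1, so 4 is a residue.
(5/1607) = −1, so 5 is the smallest positive non-residue mod 1607.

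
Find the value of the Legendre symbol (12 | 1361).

-1

Pull out 2^2: since 1361 ≡ 1 (mod 8), (2/1361) = +1, so (2/1361)^2 = +1.
Reciprocity: 3 ≡ 3 and 1361 ≡ 1 (mod 4), so (3/1361) = +(1361/3).
Reduce top mod 3: now compute (2/3).
Pull out 2: since 3 ≡ 3 (mod 8), (2/3) = -1.
Reached (1/3) = 1. Collecting the sign flips along the way, the symbol is -1.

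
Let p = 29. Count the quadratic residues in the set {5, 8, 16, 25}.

3

(5/29) = +1 → QR.
(8/29) = -1 → non-residue.
(16/29) = +1 → QR.
(25/29) = +1 → QR.
Total quadratic residues among the 4: 3.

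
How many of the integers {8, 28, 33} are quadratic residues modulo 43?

0

(8/43) = -1 → non-residue.
(28/43) = -1 → non-residue.
(33/43) = -1 → non-residue.
Total quadratic residues among the 3: 0.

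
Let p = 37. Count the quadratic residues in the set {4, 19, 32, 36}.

(4/37) = +1 → QR.
(19/37) = -1 → non-residue.
(32/37) = -1 → non-residue.
(36/37) = +1 → QR.
Total quadratic residues among the 4: 2.

2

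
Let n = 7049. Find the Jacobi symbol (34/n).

Pull out 2: since 7049 ≡ 1 (mod 8), (2/7049) = +1.
Reciprocity: 17 ≡ 1 and 7049 ≡ 1 (mod 4), so (17/7049) = +(7049/17).
Reduce top mod 17: now compute (11/17).
Reciprocity: 11 ≡ 3 and 17 ≡ 1 (mod 4), so (11/17) = +(17/11).
Reduce top mod 11: now compute (6/11).
Pull out 2: since 11 ≡ 3 (mod 8), (2/11) = -1.
Reciprocity: 3 ≡ 3 and 11 ≡ 3 (mod 4), so (3/11) = −(11/3).
Reduce top mod 3: now compute (2/3).
Pull out 2: since 3 ≡ 3 (mod 8), (2/3) = -1.
Reached (1/3) = 1. Collecting the sign flips along the way, the symbol is -1.

-1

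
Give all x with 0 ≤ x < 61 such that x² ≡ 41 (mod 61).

23, 38

61 ≡ 1 (mod 4), so we find a root by search.
Trying successive values, 23² = 529 ≡ 41 (mod 61). The other root is 61 − 23 = 38.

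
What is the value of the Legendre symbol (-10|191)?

Euler's criterion: (-10/191) ≡ 181^95 (mod 191).
181^2 ≡ 100 (mod 191)
181^4 ≡ 68 (mod 191)
181^8 ≡ 40 (mod 191)
181^16 ≡ 72 (mod 191)
181^32 ≡ 27 (mod 191)
181^64 ≡ 156 (mod 191)
181^95 = 181^(64+16+8+4+2+1) ≡ 190 (mod 191).
Result is 190 ≡ −1, so (-10/191) = −1.

-1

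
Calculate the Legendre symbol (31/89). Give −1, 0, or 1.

-1

Euler's criterion: (31/89) ≡ 31^44 (mod 89).
31^2 ≡ 71 (mod 89)
31^4 ≡ 57 (mod 89)
31^8 ≡ 45 (mod 89)
31^16 ≡ 67 (mod 89)
31^32 ≡ 39 (mod 89)
31^44 = 31^(32+8+4) ≡ 88 (mod 89).
Result is 88 ≡ −1, so (31/89) = −1.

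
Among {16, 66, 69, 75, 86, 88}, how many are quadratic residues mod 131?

2

(16/131) = +1 → QR.
(66/131) = -1 → non-residue.
(69/131) = -1 → non-residue.
(75/131) = +1 → QR.
(86/131) = -1 → non-residue.
(88/131) = -1 → non-residue.
Total quadratic residues among the 6: 2.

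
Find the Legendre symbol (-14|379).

-1

Euler's criterion: (-14/379) ≡ 365^189 (mod 379).
365^2 ≡ 196 (mod 379)
365^4 ≡ 137 (mod 379)
365^8 ≡ 198 (mod 379)
365^16 ≡ 167 (mod 379)
365^32 ≡ 222 (mod 379)
365^64 ≡ 14 (mod 379)
365^128 ≡ 196 (mod 379)
365^189 = 365^(128+32+16+8+4+1) ≡ 378 (mod 379).
Result is 378 ≡ −1, so (-14/379) = −1.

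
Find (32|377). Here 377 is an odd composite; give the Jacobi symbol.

Pull out 2^5: since 377 ≡ 1 (mod 8), (2/377) = +1, so (2/377)^5 = +1.
Reached (1/377) = 1. Collecting the sign flips along the way, the symbol is +1.

1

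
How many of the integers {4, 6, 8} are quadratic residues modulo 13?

(4/13) = +1 → QR.
(6/13) = -1 → non-residue.
(8/13) = -1 → non-residue.
Total quadratic residues among the 3: 1.

1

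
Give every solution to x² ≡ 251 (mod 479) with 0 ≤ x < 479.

Since 479 ≡ 3 (mod 4), a square root of 251 is 251^((479+1)/4) = 251^120 mod 479.
Repeated squaring: 251^2≡252, 251^4≡276, 251^8≡15, 251^16≡225, 251^32≡330, 251^64≡167 (mod 479).
251^120 = 251^(64+32+16+8) ≡ 71 (mod 479).
Check: 71² = 5041 ≡ 251 (mod 479). The two roots are 71 and 408.

71, 408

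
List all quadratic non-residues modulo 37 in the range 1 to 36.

2 5 6 8 13 14 15 17 18 19 20 22 23 24 29 31 32 35

Square k = 1,…,18 (k and 37−k give the same square):
1²=1, 2²=4, 3²=9, 4²=16, 5²=25, 6²=36, 7²≡12, 8²≡27, 9²≡7, 10²≡26, 11²≡10, 12²≡33, 13²≡21, 14²≡11, 15²≡3, 16²≡34, 17²≡30, 18²≡28 (mod 37).
The residues are {1, 3, 4, 7, 9, 10, 11, 12, 16, 21, 25, 26, 27, 28, 30, 33, 34, 36}; the non-residues are the remaining 18 nonzero classes.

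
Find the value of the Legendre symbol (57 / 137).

Reciprocity: 57 ≡ 1 and 137 ≡ 1 (mod 4), so (57/137) = +(137/57).
Reduce top mod 57: now compute (23/57).
Reciprocity: 23 ≡ 3 and 57 ≡ 1 (mod 4), so (23/57) = +(57/23).
Reduce top mod 23: now compute (11/23).
Reciprocity: 11 ≡ 3 and 23 ≡ 3 (mod 4), so (11/23) = −(23/11).
Reduce top mod 11: now compute (1/11).
Reached (1/11) = 1. Collecting the sign flips along the way, the symbol is -1.

-1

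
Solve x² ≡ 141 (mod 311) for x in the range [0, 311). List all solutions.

Since 311 ≡ 3 (mod 4), a square root of 141 is 141^((311+1)/4) = 141^78 mod 311.
Repeated squaring: 141^2≡288, 141^4≡218, 141^8≡252, 141^16≡60, 141^32≡179, 141^64≡8 (mod 311).
141^78 = 141^(64+8+4+2) ≡ 209 (mod 311).
Check: 209² = 43681 ≡ 141 (mod 311). The two roots are 102 and 209.

102, 209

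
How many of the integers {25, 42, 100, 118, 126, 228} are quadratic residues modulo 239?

2

(25/239) = +1 → QR.
(42/239) = -1 → non-residue.
(100/239) = +1 → QR.
(118/239) = -1 → non-residue.
(126/239) = -1 → non-residue.
(228/239) = -1 → non-residue.
Total quadratic residues among the 6: 2.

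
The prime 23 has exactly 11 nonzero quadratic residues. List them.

Square k = 1,…,11 (k and 23−k give the same square):
1²=1, 2²=4, 3²=9, 4²=16, 5²≡2, 6²≡13, 7²≡3, 8²≡18, 9²≡12, 10²≡8, 11²≡6 (mod 23).
So the quadratic residues mod 23 are {1, 2, 3, 4, 6, 8, 9, 12, 13, 16, 18}.

1, 2, 3, 4, 6, 8, 9, 12, 13, 16, 18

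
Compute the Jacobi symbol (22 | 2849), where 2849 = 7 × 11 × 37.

Pull out 2: since 2849 ≡ 1 (mod 8), (2/2849) = +1.
Reciprocity: 11 ≡ 3 and 2849 ≡ 1 (mod 4), so (11/2849) = +(2849/11).
Reduce top mod 11: now compute (0/11).
Top reduces to 0: gcd > 1, so the symbol is 0.

0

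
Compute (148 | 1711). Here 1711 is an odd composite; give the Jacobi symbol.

Pull out 2^2: since 1711 ≡ 7 (mod 8), (2/1711) = +1, so (2/1711)^2 = +1.
Reciprocity: 37 ≡ 1 and 1711 ≡ 3 (mod 4), so (37/1711) = +(1711/37).
Reduce top mod 37: now compute (9/37).
Reciprocity: 9 ≡ 1 and 37 ≡ 1 (mod 4), so (9/37) = +(37/9).
Reduce top mod 9: now compute (1/9).
Reached (1/9) = 1. Collecting the sign flips along the way, the symbol is +1.

1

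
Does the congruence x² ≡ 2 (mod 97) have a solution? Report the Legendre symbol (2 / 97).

Euler's criterion: (2/97) ≡ 2^48 (mod 97).
2^2 ≡ 4 (mod 97)
2^4 ≡ 16 (mod 97)
2^8 ≡ 62 (mod 97)
2^16 ≡ 61 (mod 97)
2^32 ≡ 35 (mod 97)
2^48 = 2^(32+16) ≡ 1 (mod 97).
Result is 1, so (2/97) = 1.

1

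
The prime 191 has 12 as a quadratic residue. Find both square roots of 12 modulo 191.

Since 191 ≡ 3 (mod 4), a square root of 12 is 12^((191+1)/4) = 12^48 mod 191.
Repeated squaring: 12^2≡144, 12^4≡108, 12^8≡13, 12^16≡169, 12^32≡102 (mod 191).
12^48 = 12^(32+16) ≡ 48 (mod 191).
Check: 48² = 2304 ≡ 12 (mod 191). The two roots are 48 and 143.

48, 143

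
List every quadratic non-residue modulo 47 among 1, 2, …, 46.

Square k = 1,…,23 (k and 47−k give the same square):
1²=1, 2²=4, 3²=9, 4²=16, 5²=25, 6²=36, 7²≡2, 8²≡17, 9²≡34, 10²≡6, 11²≡27, 12²≡3, 13²≡28, 14²≡8, 15²≡37, 16²≡21, 17²≡7, 18²≡42, 19²≡32, 20²≡24, 21²≡18, 22²≡14, 23²≡12 (mod 47).
The residues are {1, 2, 3, 4, 6, 7, 8, 9, 12, 14, 16, 17, 18, 21, 24, 25, 27, 28, 32, 34, 36, 37, 42}; the non-residues are the remaining 23 nonzero classes.

5 10 11 13 15 19 20 22 23 26 29 30 31 33 35 38 39 40 41 43 44 45 46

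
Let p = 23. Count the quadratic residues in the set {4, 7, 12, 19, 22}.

2

(4/23) = +1 → QR.
(7/23) = -1 → non-residue.
(12/23) = +1 → QR.
(19/23) = -1 → non-residue.
(22/23) = -1 → non-residue.
Total quadratic residues among the 5: 2.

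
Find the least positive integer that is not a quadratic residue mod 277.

(2/277) = −1, so 2 is the smallest positive non-residue mod 277.

2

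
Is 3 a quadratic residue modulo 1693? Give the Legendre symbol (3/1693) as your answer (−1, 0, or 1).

1

Reciprocity: 3 ≡ 3 and 1693 ≡ 1 (mod 4), so (3/1693) = +(1693/3).
Reduce top mod 3: now compute (1/3).
Reached (1/3) = 1. Collecting the sign flips along the way, the symbol is +1.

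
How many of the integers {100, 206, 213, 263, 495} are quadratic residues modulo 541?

(100/541) = +1 → QR.
(206/541) = -1 → non-residue.
(213/541) = -1 → non-residue.
(263/541) = -1 → non-residue.
(495/541) = -1 → non-residue.
Total quadratic residues among the 5: 1.

1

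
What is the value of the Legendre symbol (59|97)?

-1

Reciprocity: 59 ≡ 3 and 97 ≡ 1 (mod 4), so (59/97) = +(97/59).
Reduce top mod 59: now compute (38/59).
Pull out 2: since 59 ≡ 3 (mod 8), (2/59) = -1.
Reciprocity: 19 ≡ 3 and 59 ≡ 3 (mod 4), so (19/59) = −(59/19).
Reduce top mod 19: now compute (2/19).
Pull out 2: since 19 ≡ 3 (mod 8), (2/19) = -1.
Reached (1/19) = 1. Collecting the sign flips along the way, the symbol is -1.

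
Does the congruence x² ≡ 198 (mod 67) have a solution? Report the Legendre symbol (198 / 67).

1

Euler's criterion: (198/67) ≡ 64^33 (mod 67).
64^2 ≡ 9 (mod 67)
64^4 ≡ 14 (mod 67)
64^8 ≡ 62 (mod 67)
64^16 ≡ 25 (mod 67)
64^32 ≡ 22 (mod 67)
64^33 = 64^(32+1) ≡ 1 (mod 67).
Result is 1, so (198/67) = 1.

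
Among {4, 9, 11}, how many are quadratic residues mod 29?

2

(4/29) = +1 → QR.
(9/29) = +1 → QR.
(11/29) = -1 → non-residue.
Total quadratic residues among the 3: 2.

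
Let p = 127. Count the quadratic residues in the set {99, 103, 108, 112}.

(99/127) = +1 → QR.
(103/127) = +1 → QR.
(108/127) = -1 → non-residue.
(112/127) = -1 → non-residue.
Total quadratic residues among the 4: 2.

2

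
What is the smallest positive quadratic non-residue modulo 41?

3

(2/41) = +1, so 2 is a residue.
(3/41) = −1, so 3 is the smallest positive non-residue mod 41.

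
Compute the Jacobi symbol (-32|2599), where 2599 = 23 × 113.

-1

First reduce: -32 ≡ 2567 (mod 2599).
Reciprocity: 2567 ≡ 3 and 2599 ≡ 3 (mod 4), so (2567/2599) = −(2599/2567).
Reduce top mod 2567: now compute (32/2567).
Pull out 2^5: since 2567 ≡ 7 (mod 8), (2/2567) = +1, so (2/2567)^5 = +1.
Reached (1/2567) = 1. Collecting the sign flips along the way, the symbol is -1.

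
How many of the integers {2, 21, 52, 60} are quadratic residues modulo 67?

2

(2/67) = -1 → non-residue.
(21/67) = +1 → QR.
(52/67) = -1 → non-residue.
(60/67) = +1 → QR.
Total quadratic residues among the 4: 2.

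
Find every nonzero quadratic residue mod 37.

1, 3, 4, 7, 9, 10, 11, 12, 16, 21, 25, 26, 27, 28, 30, 33, 34, 36

Square k = 1,…,18 (k and 37−k give the same square):
1²=1, 2²=4, 3²=9, 4²=16, 5²=25, 6²=36, 7²≡12, 8²≡27, 9²≡7, 10²≡26, 11²≡10, 12²≡33, 13²≡21, 14²≡11, 15²≡3, 16²≡34, 17²≡30, 18²≡28 (mod 37).
So the quadratic residues mod 37 are {1, 3, 4, 7, 9, 10, 11, 12, 16, 21, 25, 26, 27, 28, 30, 33, 34, 36}.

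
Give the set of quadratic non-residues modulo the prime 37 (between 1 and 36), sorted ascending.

Square k = 1,…,18 (k and 37−k give the same square):
1²=1, 2²=4, 3²=9, 4²=16, 5²=25, 6²=36, 7²≡12, 8²≡27, 9²≡7, 10²≡26, 11²≡10, 12²≡33, 13²≡21, 14²≡11, 15²≡3, 16²≡34, 17²≡30, 18²≡28 (mod 37).
The residues are {1, 3, 4, 7, 9, 10, 11, 12, 16, 21, 25, 26, 27, 28, 30, 33, 34, 36}; the non-residues are the remaining 18 nonzero classes.

2,5,6,8,13,14,15,17,18,19,20,22,23,24,29,31,32,35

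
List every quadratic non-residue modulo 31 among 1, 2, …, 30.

Square k = 1,…,15 (k and 31−k give the same square):
1²=1, 2²=4, 3²=9, 4²=16, 5²=25, 6²≡5, 7²≡18, 8²≡2, 9²≡19, 10²≡7, 11²≡28, 12²≡20, 13²≡14, 14²≡10, 15²≡8 (mod 31).
The residues are {1, 2, 4, 5, 7, 8, 9, 10, 14, 16, 18, 19, 20, 25, 28}; the non-residues are the remaining 15 nonzero classes.

3, 6, 11, 12, 13, 15, 17, 21, 22, 23, 24, 26, 27, 29, 30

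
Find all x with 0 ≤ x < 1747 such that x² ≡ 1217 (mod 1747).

239, 1508

Since 1747 ≡ 3 (mod 4), a square root of 1217 is 1217^((1747+1)/4) = 1217^437 mod 1747.
Repeated squaring: 1217^2≡1380, 1217^4≡170, 1217^8≡948, 1217^16≡746, 1217^32≡970, 1217^64≡1014, 1217^128≡960, 1217^256≡931 (mod 1747).
1217^437 = 1217^(256+128+32+16+4+1) ≡ 239 (mod 1747).
Check: 239² = 57121 ≡ 1217 (mod 1747). The two roots are 239 and 1508.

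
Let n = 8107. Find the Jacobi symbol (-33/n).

First reduce: -33 ≡ 8074 (mod 8107).
Pull out 2: since 8107 ≡ 3 (mod 8), (2/8107) = -1.
Reciprocity: 4037 ≡ 1 and 8107 ≡ 3 (mod 4), so (4037/8107) = +(8107/4037).
Reduce top mod 4037: now compute (33/4037).
Reciprocity: 33 ≡ 1 and 4037 ≡ 1 (mod 4), so (33/4037) = +(4037/33).
Reduce top mod 33: now compute (11/33).
Reciprocity: 11 ≡ 3 and 33 ≡ 1 (mod 4), so (11/33) = +(33/11).
Reduce top mod 11: now compute (0/11).
Top reduces to 0: gcd > 1, so the symbol is 0.

0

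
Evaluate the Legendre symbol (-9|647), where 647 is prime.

First reduce: -9 ≡ 638 (mod 647).
Pull out 2: since 647 ≡ 7 (mod 8), (2/647) = +1.
Reciprocity: 319 ≡ 3 and 647 ≡ 3 (mod 4), so (319/647) = −(647/319).
Reduce top mod 319: now compute (9/319).
Reciprocity: 9 ≡ 1 and 319 ≡ 3 (mod 4), so (9/319) = +(319/9).
Reduce top mod 9: now compute (4/9).
Pull out 2^2: since 9 ≡ 1 (mod 8), (2/9) = +1, so (2/9)^2 = +1.
Reached (1/9) = 1. Collecting the sign flips along the way, the symbol is -1.

-1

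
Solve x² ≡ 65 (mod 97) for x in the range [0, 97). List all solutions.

29, 68

97 ≡ 1 (mod 4), so we find a root by search.
Trying successive values, 29² = 841 ≡ 65 (mod 97). The other root is 97 − 29 = 68.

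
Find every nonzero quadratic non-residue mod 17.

Square k = 1,…,8 (k and 17−k give the same square):
1²=1, 2²=4, 3²=9, 4²=16, 5²≡8, 6²≡2, 7²≡15, 8²≡13 (mod 17).
The residues are {1, 2, 4, 8, 9, 13, 15, 16}; the non-residues are the remaining 8 nonzero classes.

3 5 6 7 10 11 12 14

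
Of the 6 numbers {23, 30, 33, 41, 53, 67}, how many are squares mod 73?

3

(23/73) = +1 → QR.
(30/73) = -1 → non-residue.
(33/73) = -1 → non-residue.
(41/73) = +1 → QR.
(53/73) = -1 → non-residue.
(67/73) = +1 → QR.
Total quadratic residues among the 6: 3.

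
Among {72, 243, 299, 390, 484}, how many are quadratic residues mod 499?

(72/499) = -1 → non-residue.
(243/499) = -1 → non-residue.
(299/499) = +1 → QR.
(390/499) = -1 → non-residue.
(484/499) = +1 → QR.
Total quadratic residues among the 5: 2.

2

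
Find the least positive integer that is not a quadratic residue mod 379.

2

(2/379) = −1, so 2 is the smallest positive non-residue mod 379.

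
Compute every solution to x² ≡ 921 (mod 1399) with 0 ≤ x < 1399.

397, 1002

Since 1399 ≡ 3 (mod 4), a square root of 921 is 921^((1399+1)/4) = 921^350 mod 1399.
Repeated squaring: 921^2≡447, 921^4≡1151, 921^8≡1347, 921^16≡1305, 921^32≡442, 921^64≡903, 921^128≡1191, 921^256≡1294 (mod 1399).
921^350 = 921^(256+64+16+8+4+2) ≡ 1002 (mod 1399).
Check: 1002² = 1004004 ≡ 921 (mod 1399). The two roots are 397 and 1002.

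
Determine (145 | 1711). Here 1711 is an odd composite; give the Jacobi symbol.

Reciprocity: 145 ≡ 1 and 1711 ≡ 3 (mod 4), so (145/1711) = +(1711/145).
Reduce top mod 145: now compute (116/145).
Pull out 2^2: since 145 ≡ 1 (mod 8), (2/145) = +1, so (2/145)^2 = +1.
Reciprocity: 29 ≡ 1 and 145 ≡ 1 (mod 4), so (29/145) = +(145/29).
Reduce top mod 29: now compute (0/29).
Top reduces to 0: gcd > 1, so the symbol is 0.

0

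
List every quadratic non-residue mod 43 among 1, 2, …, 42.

Square k = 1,…,21 (k and 43−k give the same square):
1²=1, 2²=4, 3²=9, 4²=16, 5²=25, 6²=36, 7²≡6, 8²≡21, 9²≡38, 10²≡14, 11²≡35, 12²≡15, 13²≡40, 14²≡24, 15²≡10, 16²≡41, 17²≡31, 18²≡23, 19²≡17, 20²≡13, 21²≡11 (mod 43).
The residues are {1, 4, 6, 9, 10, 11, 13, 14, 15, 16, 17, 21, 23, 24, 25, 31, 35, 36, 38, 40, 41}; the non-residues are the remaining 21 nonzero classes.

2,3,5,7,8,12,18,19,20,22,26,27,28,29,30,32,33,34,37,39,42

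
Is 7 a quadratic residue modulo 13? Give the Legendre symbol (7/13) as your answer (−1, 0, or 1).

Reciprocity: 7 ≡ 3 and 13 ≡ 1 (mod 4), so (7/13) = +(13/7).
Reduce top mod 7: now compute (6/7).
Pull out 2: since 7 ≡ 7 (mod 8), (2/7) = +1.
Reciprocity: 3 ≡ 3 and 7 ≡ 3 (mod 4), so (3/7) = −(7/3).
Reduce top mod 3: now compute (1/3).
Reached (1/3) = 1. Collecting the sign flips along the way, the symbol is -1.

-1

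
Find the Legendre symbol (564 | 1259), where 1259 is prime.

-1

Pull out 2^2: since 1259 ≡ 3 (mod 8), (2/1259) = -1, so (2/1259)^2 = +1.
Reciprocity: 141 ≡ 1 and 1259 ≡ 3 (mod 4), so (141/1259) = +(1259/141).
Reduce top mod 141: now compute (131/141).
Reciprocity: 131 ≡ 3 and 141 ≡ 1 (mod 4), so (131/141) = +(141/131).
Reduce top mod 131: now compute (10/131).
Pull out 2: since 131 ≡ 3 (mod 8), (2/131) = -1.
Reciprocity: 5 ≡ 1 and 131 ≡ 3 (mod 4), so (5/131) = +(131/5).
Reduce top mod 5: now compute (1/5).
Reached (1/5) = 1. Collecting the sign flips along the way, the symbol is -1.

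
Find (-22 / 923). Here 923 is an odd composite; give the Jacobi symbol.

1

First reduce: -22 ≡ 901 (mod 923).
Reciprocity: 901 ≡ 1 and 923 ≡ 3 (mod 4), so (901/923) = +(923/901).
Reduce top mod 901: now compute (22/901).
Pull out 2: since 901 ≡ 5 (mod 8), (2/901) = -1.
Reciprocity: 11 ≡ 3 and 901 ≡ 1 (mod 4), so (11/901) = +(901/11).
Reduce top mod 11: now compute (10/11).
Pull out 2: since 11 ≡ 3 (mod 8), (2/11) = -1.
Reciprocity: 5 ≡ 1 and 11 ≡ 3 (mod 4), so (5/11) = +(11/5).
Reduce top mod 5: now compute (1/5).
Reached (1/5) = 1. Collecting the sign flips along the way, the symbol is +1.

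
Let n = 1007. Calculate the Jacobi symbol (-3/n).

First reduce: -3 ≡ 1004 (mod 1007).
Pull out 2^2: since 1007 ≡ 7 (mod 8), (2/1007) = +1, so (2/1007)^2 = +1.
Reciprocity: 251 ≡ 3 and 1007 ≡ 3 (mod 4), so (251/1007) = −(1007/251).
Reduce top mod 251: now compute (3/251).
Reciprocity: 3 ≡ 3 and 251 ≡ 3 (mod 4), so (3/251) = −(251/3).
Reduce top mod 3: now compute (2/3).
Pull out 2: since 3 ≡ 3 (mod 8), (2/3) = -1.
Reached (1/3) = 1. Collecting the sign flips along the way, the symbol is -1.

-1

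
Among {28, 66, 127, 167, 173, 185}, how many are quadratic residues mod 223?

3

(28/223) = +1 → QR.
(66/223) = +1 → QR.
(127/223) = +1 → QR.
(167/223) = -1 → non-residue.
(173/223) = -1 → non-residue.
(185/223) = -1 → non-residue.
Total quadratic residues among the 6: 3.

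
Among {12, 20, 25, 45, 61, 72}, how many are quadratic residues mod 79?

4

(12/79) = -1 → non-residue.
(20/79) = +1 → QR.
(25/79) = +1 → QR.
(45/79) = +1 → QR.
(61/79) = -1 → non-residue.
(72/79) = +1 → QR.
Total quadratic residues among the 6: 4.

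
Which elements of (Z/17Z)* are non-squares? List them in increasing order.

3,5,6,7,10,11,12,14

Square k = 1,…,8 (k and 17−k give the same square):
1²=1, 2²=4, 3²=9, 4²=16, 5²≡8, 6²≡2, 7²≡15, 8²≡13 (mod 17).
The residues are {1, 2, 4, 8, 9, 13, 15, 16}; the non-residues are the remaining 8 nonzero classes.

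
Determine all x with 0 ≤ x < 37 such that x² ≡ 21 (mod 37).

13, 24

37 ≡ 1 (mod 4), so we find a root by search.
Trying successive values, 13² = 169 ≡ 21 (mod 37). The other root is 37 − 13 = 24.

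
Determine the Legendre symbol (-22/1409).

1

First reduce: -22 ≡ 1387 (mod 1409).
Reciprocity: 1387 ≡ 3 and 1409 ≡ 1 (mod 4), so (1387/1409) = +(1409/1387).
Reduce top mod 1387: now compute (22/1387).
Pull out 2: since 1387 ≡ 3 (mod 8), (2/1387) = -1.
Reciprocity: 11 ≡ 3 and 1387 ≡ 3 (mod 4), so (11/1387) = −(1387/11).
Reduce top mod 11: now compute (1/11).
Reached (1/11) = 1. Collecting the sign flips along the way, the symbol is +1.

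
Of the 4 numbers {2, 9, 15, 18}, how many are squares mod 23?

3

(2/23) = +1 → QR.
(9/23) = +1 → QR.
(15/23) = -1 → non-residue.
(18/23) = +1 → QR.
Total quadratic residues among the 4: 3.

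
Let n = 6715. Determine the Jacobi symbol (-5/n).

0

First reduce: -5 ≡ 6710 (mod 6715).
Pull out 2: since 6715 ≡ 3 (mod 8), (2/6715) = -1.
Reciprocity: 3355 ≡ 3 and 6715 ≡ 3 (mod 4), so (3355/6715) = −(6715/3355).
Reduce top mod 3355: now compute (5/3355).
Reciprocity: 5 ≡ 1 and 3355 ≡ 3 (mod 4), so (5/3355) = +(3355/5).
Reduce top mod 5: now compute (0/5).
Top reduces to 0: gcd > 1, so the symbol is 0.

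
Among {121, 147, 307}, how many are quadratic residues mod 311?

2

(121/311) = +1 → QR.
(147/311) = +1 → QR.
(307/311) = -1 → non-residue.
Total quadratic residues among the 3: 2.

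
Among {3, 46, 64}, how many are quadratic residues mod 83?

(3/83) = +1 → QR.
(46/83) = -1 → non-residue.
(64/83) = +1 → QR.
Total quadratic residues among the 3: 2.

2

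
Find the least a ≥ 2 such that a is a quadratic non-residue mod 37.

(2/37) = −1, so 2 is the smallest positive non-residue mod 37.

2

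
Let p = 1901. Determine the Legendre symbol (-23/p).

First reduce: -23 ≡ 1878 (mod 1901).
Pull out 2: since 1901 ≡ 5 (mod 8), (2/1901) = -1.
Reciprocity: 939 ≡ 3 and 1901 ≡ 1 (mod 4), so (939/1901) = +(1901/939).
Reduce top mod 939: now compute (23/939).
Reciprocity: 23 ≡ 3 and 939 ≡ 3 (mod 4), so (23/939) = −(939/23).
Reduce top mod 23: now compute (19/23).
Reciprocity: 19 ≡ 3 and 23 ≡ 3 (mod 4), so (19/23) = −(23/19).
Reduce top mod 19: now compute (4/19).
Pull out 2^2: since 19 ≡ 3 (mod 8), (2/19) = -1, so (2/19)^2 = +1.
Reached (1/19) = 1. Collecting the sign flips along the way, the symbol is -1.

-1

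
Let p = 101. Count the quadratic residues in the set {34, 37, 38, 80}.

2

(34/101) = -1 → non-residue.
(37/101) = +1 → QR.
(38/101) = -1 → non-residue.
(80/101) = +1 → QR.
Total quadratic residues among the 4: 2.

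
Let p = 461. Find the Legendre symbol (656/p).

First reduce: 656 ≡ 195 (mod 461).
Reciprocity: 195 ≡ 3 and 461 ≡ 1 (mod 4), so (195/461) = +(461/195).
Reduce top mod 195: now compute (71/195).
Reciprocity: 71 ≡ 3 and 195 ≡ 3 (mod 4), so (71/195) = −(195/71).
Reduce top mod 71: now compute (53/71).
Reciprocity: 53 ≡ 1 and 71 ≡ 3 (mod 4), so (53/71) = +(71/53).
Reduce top mod 53: now compute (18/53).
Pull out 2: since 53 ≡ 5 (mod 8), (2/53) = -1.
Reciprocity: 9 ≡ 1 and 53 ≡ 1 (mod 4), so (9/53) = +(53/9).
Reduce top mod 9: now compute (8/9).
Pull out 2^3: since 9 ≡ 1 (mod 8), (2/9) = +1, so (2/9)^3 = +1.
Reached (1/9) = 1. Collecting the sign flips along the way, the symbol is +1.

1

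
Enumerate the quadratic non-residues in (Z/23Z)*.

Square k = 1,…,11 (k and 23−k give the same square):
1²=1, 2²=4, 3²=9, 4²=16, 5²≡2, 6²≡13, 7²≡3, 8²≡18, 9²≡12, 10²≡8, 11²≡6 (mod 23).
The residues are {1, 2, 3, 4, 6, 8, 9, 12, 13, 16, 18}; the non-residues are the remaining 11 nonzero classes.

5 7 10 11 14 15 17 19 20 21 22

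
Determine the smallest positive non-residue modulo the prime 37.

(2/37) = −1, so 2 is the smallest positive non-residue mod 37.

2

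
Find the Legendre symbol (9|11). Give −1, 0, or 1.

1

Reciprocity: 9 ≡ 1 and 11 ≡ 3 (mod 4), so (9/11) = +(11/9).
Reduce top mod 9: now compute (2/9).
Pull out 2: since 9 ≡ 1 (mod 8), (2/9) = +1.
Reached (1/9) = 1. Collecting the sign flips along the way, the symbol is +1.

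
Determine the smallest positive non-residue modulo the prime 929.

(2/929) = +1, so 2 is a residue.
(3/929) = −1, so 3 is the smallest positive non-residue mod 929.

3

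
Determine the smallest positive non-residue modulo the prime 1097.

(2/1097) = +1, so 2 is a residue.
(3/1097) = −1, so 3 is the smallest positive non-residue mod 1097.

3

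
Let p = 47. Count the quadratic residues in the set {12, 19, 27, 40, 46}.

2

(12/47) = +1 → QR.
(19/47) = -1 → non-residue.
(27/47) = +1 → QR.
(40/47) = -1 → non-residue.
(46/47) = -1 → non-residue.
Total quadratic residues among the 5: 2.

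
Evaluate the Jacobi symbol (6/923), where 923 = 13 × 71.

Pull out 2: since 923 ≡ 3 (mod 8), (2/923) = -1.
Reciprocity: 3 ≡ 3 and 923 ≡ 3 (mod 4), so (3/923) = −(923/3).
Reduce top mod 3: now compute (2/3).
Pull out 2: since 3 ≡ 3 (mod 8), (2/3) = -1.
Reached (1/3) = 1. Collecting the sign flips along the way, the symbol is -1.

-1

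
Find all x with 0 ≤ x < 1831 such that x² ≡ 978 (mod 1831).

53, 1778

Since 1831 ≡ 3 (mod 4), a square root of 978 is 978^((1831+1)/4) = 978^458 mod 1831.
Repeated squaring: 978^2≡702, 978^4≡265, 978^8≡647, 978^16≡1141, 978^32≡40, 978^64≡1600, 978^128≡262, 978^256≡897 (mod 1831).
978^458 = 978^(256+128+64+8+2) ≡ 53 (mod 1831).
Check: 53² = 2809 ≡ 978 (mod 1831). The two roots are 53 and 1778.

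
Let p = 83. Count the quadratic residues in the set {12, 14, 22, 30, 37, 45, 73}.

3

(12/83) = +1 → QR.
(14/83) = -1 → non-residue.
(22/83) = -1 → non-residue.
(30/83) = +1 → QR.
(37/83) = +1 → QR.
(45/83) = -1 → non-residue.
(73/83) = -1 → non-residue.
Total quadratic residues among the 7: 3.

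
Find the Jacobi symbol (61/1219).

Reciprocity: 61 ≡ 1 and 1219 ≡ 3 (mod 4), so (61/1219) = +(1219/61).
Reduce top mod 61: now compute (60/61).
Pull out 2^2: since 61 ≡ 5 (mod 8), (2/61) = -1, so (2/61)^2 = +1.
Reciprocity: 15 ≡ 3 and 61 ≡ 1 (mod 4), so (15/61) = +(61/15).
Reduce top mod 15: now compute (1/15).
Reached (1/15) = 1. Collecting the sign flips along the way, the symbol is +1.

1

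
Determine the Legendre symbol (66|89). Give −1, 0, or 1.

-1

Pull out 2: since 89 ≡ 1 (mod 8), (2/89) = +1.
Reciprocity: 33 ≡ 1 and 89 ≡ 1 (mod 4), so (33/89) = +(89/33).
Reduce top mod 33: now compute (23/33).
Reciprocity: 23 ≡ 3 and 33 ≡ 1 (mod 4), so (23/33) = +(33/23).
Reduce top mod 23: now compute (10/23).
Pull out 2: since 23 ≡ 7 (mod 8), (2/23) = +1.
Reciprocity: 5 ≡ 1 and 23 ≡ 3 (mod 4), so (5/23) = +(23/5).
Reduce top mod 5: now compute (3/5).
Reciprocity: 3 ≡ 3 and 5 ≡ 1 (mod 4), so (3/5) = +(5/3).
Reduce top mod 3: now compute (2/3).
Pull out 2: since 3 ≡ 3 (mod 8), (2/3) = -1.
Reached (1/3) = 1. Collecting the sign flips along the way, the symbol is -1.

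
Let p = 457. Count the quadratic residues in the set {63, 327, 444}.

(63/457) = +1 → QR.
(327/457) = +1 → QR.
(444/457) = -1 → non-residue.
Total quadratic residues among the 3: 2.

2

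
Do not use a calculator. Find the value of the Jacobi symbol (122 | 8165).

-1

Pull out 2: since 8165 ≡ 5 (mod 8), (2/8165) = -1.
Reciprocity: 61 ≡ 1 and 8165 ≡ 1 (mod 4), so (61/8165) = +(8165/61).
Reduce top mod 61: now compute (52/61).
Pull out 2^2: since 61 ≡ 5 (mod 8), (2/61) = -1, so (2/61)^2 = +1.
Reciprocity: 13 ≡ 1 and 61 ≡ 1 (mod 4), so (13/61) = +(61/13).
Reduce top mod 13: now compute (9/13).
Reciprocity: 9 ≡ 1 and 13 ≡ 1 (mod 4), so (9/13) = +(13/9).
Reduce top mod 9: now compute (4/9).
Pull out 2^2: since 9 ≡ 1 (mod 8), (2/9) = +1, so (2/9)^2 = +1.
Reached (1/9) = 1. Collecting the sign flips along the way, the symbol is -1.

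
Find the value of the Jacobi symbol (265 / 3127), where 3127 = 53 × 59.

Reciprocity: 265 ≡ 1 and 3127 ≡ 3 (mod 4), so (265/3127) = +(3127/265).
Reduce top mod 265: now compute (212/265).
Pull out 2^2: since 265 ≡ 1 (mod 8), (2/265) = +1, so (2/265)^2 = +1.
Reciprocity: 53 ≡ 1 and 265 ≡ 1 (mod 4), so (53/265) = +(265/53).
Reduce top mod 53: now compute (0/53).
Top reduces to 0: gcd > 1, so the symbol is 0.

0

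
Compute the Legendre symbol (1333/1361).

-1

Reciprocity: 1333 ≡ 1 and 1361 ≡ 1 (mod 4), so (1333/1361) = +(1361/1333).
Reduce top mod 1333: now compute (28/1333).
Pull out 2^2: since 1333 ≡ 5 (mod 8), (2/1333) = -1, so (2/1333)^2 = +1.
Reciprocity: 7 ≡ 3 and 1333 ≡ 1 (mod 4), so (7/1333) = +(1333/7).
Reduce top mod 7: now compute (3/7).
Reciprocity: 3 ≡ 3 and 7 ≡ 3 (mod 4), so (3/7) = −(7/3).
Reduce top mod 3: now compute (1/3).
Reached (1/3) = 1. Collecting the sign flips along the way, the symbol is -1.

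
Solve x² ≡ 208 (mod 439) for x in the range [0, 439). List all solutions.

Since 439 ≡ 3 (mod 4), a square root of 208 is 208^((439+1)/4) = 208^110 mod 439.
Repeated squaring: 208^2≡242, 208^4≡177, 208^8≡160, 208^16≡138, 208^32≡167, 208^64≡232 (mod 439).
208^110 = 208^(64+32+8+4+2) ≡ 365 (mod 439).
Check: 365² = 133225 ≡ 208 (mod 439). The two roots are 74 and 365.

74, 365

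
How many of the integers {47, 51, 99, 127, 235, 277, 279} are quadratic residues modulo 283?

4

(47/283) = -1 → non-residue.
(51/283) = +1 → QR.
(99/283) = +1 → QR.
(127/283) = +1 → QR.
(235/283) = +1 → QR.
(277/283) = -1 → non-residue.
(279/283) = -1 → non-residue.
Total quadratic residues among the 7: 4.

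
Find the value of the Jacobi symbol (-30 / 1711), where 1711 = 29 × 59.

First reduce: -30 ≡ 1681 (mod 1711).
Reciprocity: 1681 ≡ 1 and 1711 ≡ 3 (mod 4), so (1681/1711) = +(1711/1681).
Reduce top mod 1681: now compute (30/1681).
Pull out 2: since 1681 ≡ 1 (mod 8), (2/1681) = +1.
Reciprocity: 15 ≡ 3 and 1681 ≡ 1 (mod 4), so (15/1681) = +(1681/15).
Reduce top mod 15: now compute (1/15).
Reached (1/15) = 1. Collecting the sign flips along the way, the symbol is +1.

1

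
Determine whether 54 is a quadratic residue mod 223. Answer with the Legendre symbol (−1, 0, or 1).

-1

Pull out 2: since 223 ≡ 7 (mod 8), (2/223) = +1.
Reciprocity: 27 ≡ 3 and 223 ≡ 3 (mod 4), so (27/223) = −(223/27).
Reduce top mod 27: now compute (7/27).
Reciprocity: 7 ≡ 3 and 27 ≡ 3 (mod 4), so (7/27) = −(27/7).
Reduce top mod 7: now compute (6/7).
Pull out 2: since 7 ≡ 7 (mod 8), (2/7) = +1.
Reciprocity: 3 ≡ 3 and 7 ≡ 3 (mod 4), so (3/7) = −(7/3).
Reduce top mod 3: now compute (1/3).
Reached (1/3) = 1. Collecting the sign flips along the way, the symbol is -1.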